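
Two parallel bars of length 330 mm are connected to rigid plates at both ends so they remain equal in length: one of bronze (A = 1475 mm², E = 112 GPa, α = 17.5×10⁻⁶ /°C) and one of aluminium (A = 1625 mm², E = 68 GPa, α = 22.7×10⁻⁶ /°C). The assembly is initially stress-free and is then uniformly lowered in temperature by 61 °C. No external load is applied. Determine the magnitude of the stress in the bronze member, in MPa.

σ ≈ 14.2 MPa (compressive)

Equilibrium of a rigid end plate with no external load gives equal and opposite internal forces ±P in the two members. Since α_{aluminium} > α_{bronze}, cooling drives the aluminium into tension and the bronze into compression.
Compatibility of the two members (thermal + elastic change equal): (α₁ − α₂)ΔT = P·[1/(A₁E₁) + 1/(A₂E₂)].
|α₁ − α₂|·ΔT = 5.2×10⁻⁶ × 61 = 0.0003172.
1/(A₁E₁) + 1/(A₂E₂) = 1/(1475×112×10³) + 1/(1625×68×10³) = 1.51×10⁻⁸ N⁻¹.
P = 0.0003172 / 1.51×10⁻⁸ = 21000 N = 21 kN.
σ_{bronze} = P/A₁ = 21000/1475 = 14.24 MPa, compressive.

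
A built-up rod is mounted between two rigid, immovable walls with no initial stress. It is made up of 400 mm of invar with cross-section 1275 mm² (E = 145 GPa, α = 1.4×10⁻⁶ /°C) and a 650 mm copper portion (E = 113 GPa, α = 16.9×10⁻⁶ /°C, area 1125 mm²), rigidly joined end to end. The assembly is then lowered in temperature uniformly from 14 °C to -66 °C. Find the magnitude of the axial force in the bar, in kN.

P ≈ 127 kN (tensile)

With the walls removed the bar would change length by δ_free = Σ αᵢΔT Lᵢ = 1.4×10⁻⁶×80×400 + 16.9×10⁻⁶×80×650 = 0.9236 mm.
The rigid supports impose zero overall length change; the single axial force P common to all segments must satisfy P Σ Lᵢ/(AᵢEᵢ) = δ_free.
Σ Lᵢ/(AᵢEᵢ) = 400/(1275×145×10³) + 650/(1125×113×10³) = 7.277×10⁻⁶ mm/N.
P = 0.9236 / 7.277×10⁻⁶ = 126900 N = 126.9 kN, tensile.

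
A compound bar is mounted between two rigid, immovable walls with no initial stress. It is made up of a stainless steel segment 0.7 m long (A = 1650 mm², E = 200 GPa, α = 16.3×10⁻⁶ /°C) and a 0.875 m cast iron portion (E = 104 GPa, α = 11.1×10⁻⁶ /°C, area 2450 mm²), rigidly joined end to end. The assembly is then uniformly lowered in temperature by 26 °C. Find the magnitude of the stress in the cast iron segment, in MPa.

If the supports were absent, the total length change would be Σ αᵢΔT Lᵢ = 16.3×10⁻⁶×26×700 + 11.1×10⁻⁶×26×875 = 0.5492 mm.
Since the ends are fixed, an axial force P builds up, equal in every segment, with P · Σ Lᵢ/(AᵢEᵢ) = δ_free.
Σ Lᵢ/(AᵢEᵢ) = 700/(1650×200×10³) + 875/(2450×104×10³) = 5.555×10⁻⁶ mm/N.
P = 0.5492 / 5.555×10⁻⁶ = 98860 N = 98.86 kN, tensile.
σ_{cast iron} = P / A = 98860 / 2450 = 40.35 MPa.

σ ≈ 40.4 MPa (tensile)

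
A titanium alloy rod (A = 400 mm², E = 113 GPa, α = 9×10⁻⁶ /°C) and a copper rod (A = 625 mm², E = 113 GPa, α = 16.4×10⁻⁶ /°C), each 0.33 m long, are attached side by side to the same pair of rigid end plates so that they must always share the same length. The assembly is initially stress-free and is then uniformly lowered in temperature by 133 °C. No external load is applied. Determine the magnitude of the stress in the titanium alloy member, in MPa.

σ ≈ 67.8 MPa (compressive)

Equilibrium of a rigid end plate with no external load gives equal and opposite internal forces ±P in the two members. Since α_{copper} > α_{titanium alloy}, cooling drives the copper into tension and the titanium alloy into compression.
Equating the net (thermal + elastic) strains gives |α₁ − α₂|·ΔT = P·[1/(A₁E₁) + 1/(A₂E₂)].
|α₁ − α₂|·ΔT = 7.4×10⁻⁶ × 133 = 0.0009842.
1/(A₁E₁) + 1/(A₂E₂) = 1/(400×113×10³) + 1/(625×113×10³) = 3.628×10⁻⁸ N⁻¹.
P = 0.0009842 / 3.628×10⁻⁸ = 27130 N = 27.13 kN.
σ_{titanium alloy} = P/A₁ = 27130/400 = 67.81 MPa, compressive.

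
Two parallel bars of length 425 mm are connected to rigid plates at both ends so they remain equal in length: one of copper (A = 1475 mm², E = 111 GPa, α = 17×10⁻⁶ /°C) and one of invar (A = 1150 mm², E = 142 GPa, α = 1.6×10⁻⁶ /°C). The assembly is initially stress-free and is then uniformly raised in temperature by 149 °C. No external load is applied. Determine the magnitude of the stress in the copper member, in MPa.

σ ≈ 127 MPa (compressive)

Both members must finish at the same length. With the larger α, the copper tends to over-expand; the plates restrain it, putting the copper in compression and the invar in tension. With no external load the two internal forces are equal and opposite, magnitude P.
Equating the net (thermal + elastic) strains gives |α₁ − α₂|·ΔT = P·[1/(A₁E₁) + 1/(A₂E₂)].
|α₁ − α₂|·ΔT = 15.4×10⁻⁶ × 149 = 0.002295.
1/(A₁E₁) + 1/(A₂E₂) = 1/(1475×111×10³) + 1/(1150×142×10³) = 1.223×10⁻⁸ N⁻¹.
P = 0.002295 / 1.223×10⁻⁸ = 187600 N = 187.6 kN.
σ_{copper} = P/A₁ = 187600/1475 = 127.2 MPa, compressive.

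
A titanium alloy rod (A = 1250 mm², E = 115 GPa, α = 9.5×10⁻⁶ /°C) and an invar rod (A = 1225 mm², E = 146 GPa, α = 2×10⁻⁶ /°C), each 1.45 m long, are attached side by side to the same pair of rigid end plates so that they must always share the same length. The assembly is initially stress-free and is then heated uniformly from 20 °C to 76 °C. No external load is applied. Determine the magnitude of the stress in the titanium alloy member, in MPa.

The titanium alloy has the larger α, so on heating it would change length more than the invar if both were free. The rigid plates force a common final length, so the titanium alloy is put into compression and the invar into tension, with equal and opposite forces P (no external load).
Equating the net (thermal + elastic) strains gives |α₁ − α₂|·ΔT = P·[1/(A₁E₁) + 1/(A₂E₂)].
|α₁ − α₂|·ΔT = 7.5×10⁻⁶ × 56 = 0.00042.
1/(A₁E₁) + 1/(A₂E₂) = 1/(1250×115×10³) + 1/(1225×146×10³) = 1.255×10⁻⁸ N⁻¹.
So P = 0.00042 / 1.255×10⁻⁸ = 33.47 kN.
σ_{titanium alloy} = P/A₁ = 33470/1250 = 26.78 MPa, compressive.

σ ≈ 26.8 MPa (compressive)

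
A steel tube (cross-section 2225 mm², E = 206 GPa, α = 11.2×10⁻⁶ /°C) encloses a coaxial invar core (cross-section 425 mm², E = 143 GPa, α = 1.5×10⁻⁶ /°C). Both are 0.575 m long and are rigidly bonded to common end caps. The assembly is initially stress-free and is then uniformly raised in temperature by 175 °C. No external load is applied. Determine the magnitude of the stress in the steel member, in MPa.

Equilibrium of a rigid end plate with no external load gives equal and opposite internal forces ±P in the two members. Since α_{steel} > α_{invar}, heating drives the steel into compression and the invar into tension.
Setting the final lengths equal and cancelling L: (α₁ − α₂)ΔT = P/(A₁E₁) + P/(A₂E₂).
|α₁ − α₂|·ΔT = 9.7×10⁻⁶ × 175 = 0.001697.
1/(A₁E₁) + 1/(A₂E₂) = 1/(2225×206×10³) + 1/(425×143×10³) = 1.864×10⁻⁸ N⁻¹.
So P = 0.001697 / 1.864×10⁻⁸ = 91.09 kN.
σ_{steel} = P/A₁ = 91090/2225 = 40.94 MPa, compressive.

σ ≈ 40.9 MPa (compressive)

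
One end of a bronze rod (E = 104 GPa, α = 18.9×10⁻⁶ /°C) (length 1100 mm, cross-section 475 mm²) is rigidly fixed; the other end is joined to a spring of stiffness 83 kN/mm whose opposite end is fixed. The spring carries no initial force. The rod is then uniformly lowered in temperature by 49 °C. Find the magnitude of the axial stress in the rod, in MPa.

σ ≈ 62.5 MPa (tensile)

Free thermal contraction: δ_free = αΔT L = 18.9×10⁻⁶ × 49 × 1100 = 1.019 mm.
With a force P in the spring, the elastic change of the rod is PL/(AE) and that of the spring is P/k; compatibility requires their sum to equal δ_free.
P [ L/(AE) + 1/k ] = δ_free → P [ 1100/(475×104×10³) + 1/(83×10³) ] = 1.019.
P = 1.019 / 3.432×10⁻⁵ = 29690 N.
σ = P/A = 29690/475 = 62.5 MPa.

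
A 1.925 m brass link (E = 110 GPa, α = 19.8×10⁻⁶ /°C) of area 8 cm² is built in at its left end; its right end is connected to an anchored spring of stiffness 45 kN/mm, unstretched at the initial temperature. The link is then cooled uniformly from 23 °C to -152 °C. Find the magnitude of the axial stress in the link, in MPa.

The unrestrained thermal change is αΔT L = 19.8×10⁻⁶ × 175 × 1925 = 6.67 mm.
Let P be the tensile force in the spring. The link extends elastically by PL/(AE) and the spring stretches by P/k; together these equal δ_free.
P [ L/(AE) + 1/k ] = δ_free → P [ 1925/(800×110×10³) + 1/(45×10³) ] = 6.67.
P = 6.67 / 4.41×10⁻⁵ = 151300 N.
σ = P/A = 151300/800 = 189.1 MPa.

σ ≈ 189 MPa (tensile)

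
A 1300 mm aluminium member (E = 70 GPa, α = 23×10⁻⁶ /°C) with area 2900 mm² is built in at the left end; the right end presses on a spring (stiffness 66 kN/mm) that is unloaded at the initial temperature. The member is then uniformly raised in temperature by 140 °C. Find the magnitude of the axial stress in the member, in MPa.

σ ≈ 67 MPa (compressive)

The unrestrained thermal change is αΔT L = 23×10⁻⁶ × 140 × 1300 = 4.186 mm.
Let P be the compressive force at the spring. The member shortens elastically by PL/(AE) and the spring compresses by P/k; together these equal δ_free.
So P = δ_free / [L/(AE) + 1/k] = 4.186 / [ 1300/(2900×70×10³) + 1/(66×10³) ].
P = 4.186 / 2.156×10⁻⁵ = 194200 N.
σ = P/A = 194200/2900 = 66.96 MPa.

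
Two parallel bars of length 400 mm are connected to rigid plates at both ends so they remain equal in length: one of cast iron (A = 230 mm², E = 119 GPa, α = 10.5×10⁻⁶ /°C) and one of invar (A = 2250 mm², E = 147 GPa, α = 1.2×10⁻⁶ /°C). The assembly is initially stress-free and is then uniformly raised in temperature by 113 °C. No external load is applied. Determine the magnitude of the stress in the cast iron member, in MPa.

The cast iron has the larger α, so on heating it would change length more than the invar if both were free. The rigid plates force a common final length, so the cast iron is put into compression and the invar into tension, with equal and opposite forces P (no external load).
Setting the final lengths equal and cancelling L: (α₁ − α₂)ΔT = P/(A₁E₁) + P/(A₂E₂).
|α₁ − α₂|·ΔT = 9.3×10⁻⁶ × 113 = 0.001051.
1/(A₁E₁) + 1/(A₂E₂) = 1/(230×119×10³) + 1/(2250×147×10³) = 3.956×10⁻⁸ N⁻¹.
P = 0.001051 / 3.956×10⁻⁸ = 26560 N = 26.56 kN.
σ_{cast iron} = P/A₁ = 26560/230 = 115.5 MPa, compressive.

σ ≈ 115 MPa (compressive)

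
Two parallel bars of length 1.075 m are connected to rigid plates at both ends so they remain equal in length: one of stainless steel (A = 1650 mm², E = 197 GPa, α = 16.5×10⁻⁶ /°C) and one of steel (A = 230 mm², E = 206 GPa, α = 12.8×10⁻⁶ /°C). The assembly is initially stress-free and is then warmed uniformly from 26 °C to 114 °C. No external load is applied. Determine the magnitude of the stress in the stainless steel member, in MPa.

The stainless steel has the larger α, so on heating it would change length more than the steel if both were free. The rigid plates force a common final length, so the stainless steel is put into compression and the steel into tension, with equal and opposite forces P (no external load).
Setting the final lengths equal and cancelling L: (α₁ − α₂)ΔT = P/(A₁E₁) + P/(A₂E₂).
|α₁ − α₂|·ΔT = 3.7×10⁻⁶ × 88 = 0.0003256.
1/(A₁E₁) + 1/(A₂E₂) = 1/(1650×197×10³) + 1/(230×206×10³) = 2.418×10⁻⁸ N⁻¹.
P = 0.0003256 / 2.418×10⁻⁸ = 13460 N = 13.46 kN.
σ_{stainless steel} = P/A₁ = 13460/1650 = 8.16 MPa, compressive.

σ ≈ 8.16 MPa (compressive)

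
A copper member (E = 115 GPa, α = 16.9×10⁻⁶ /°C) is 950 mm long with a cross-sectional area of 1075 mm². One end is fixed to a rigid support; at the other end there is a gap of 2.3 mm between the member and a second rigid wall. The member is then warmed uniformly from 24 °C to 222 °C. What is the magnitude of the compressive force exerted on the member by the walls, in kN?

P ≈ 114 kN

If the wall were absent the member would grow by αΔT L = 16.9×10⁻⁶ × 198 × 950 = 3.179 mm.
After closing the 2.3 mm clearance, 3.179 − 2.3 = 0.8789 mm of expansion remains to be suppressed by the wall.
So σ = E(δ_free − g)/L = 115×10³ × 0.8789/950 = 106.4 MPa.
Force on the wall = σA = 106.4 × 1075 mm² = 114.4 kN.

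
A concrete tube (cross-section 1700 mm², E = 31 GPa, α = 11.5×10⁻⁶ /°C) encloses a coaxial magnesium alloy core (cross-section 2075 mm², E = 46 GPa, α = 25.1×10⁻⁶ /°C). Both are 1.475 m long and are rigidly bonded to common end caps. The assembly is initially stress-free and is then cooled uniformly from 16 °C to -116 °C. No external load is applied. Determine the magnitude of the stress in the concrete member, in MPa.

Both members must finish at the same length. With the larger α, the magnesium alloy tends to over-contract; the plates restrain it, putting the magnesium alloy in tension and the concrete in compression. With no external load the two internal forces are equal and opposite, magnitude P.
Compatibility of the two members (thermal + elastic change equal): (α₁ − α₂)ΔT = P·[1/(A₁E₁) + 1/(A₂E₂)].
|α₁ − α₂|·ΔT = 13.6×10⁻⁶ × 132 = 0.001795.
1/(A₁E₁) + 1/(A₂E₂) = 1/(1700×31×10³) + 1/(2075×46×10³) = 2.945×10⁻⁸ N⁻¹.
P = 0.001795 / 2.945×10⁻⁸ = 60950 N = 60.95 kN.
σ_{concrete} = P/A₁ = 60950/1700 = 35.85 MPa, compressive.

σ ≈ 35.9 MPa (compressive)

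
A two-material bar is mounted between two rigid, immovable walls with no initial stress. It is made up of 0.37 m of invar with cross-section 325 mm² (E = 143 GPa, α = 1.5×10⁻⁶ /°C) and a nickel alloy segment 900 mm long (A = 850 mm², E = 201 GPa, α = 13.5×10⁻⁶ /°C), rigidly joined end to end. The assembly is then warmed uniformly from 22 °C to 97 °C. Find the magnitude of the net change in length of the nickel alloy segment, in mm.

|ΔL| ≈ 0.532 mm

If the supports were absent, the total length change would be Σ αᵢΔT Lᵢ = 1.5×10⁻⁶×75×370 + 13.5×10⁻⁶×75×900 = 0.9529 mm.
The walls prevent any net length change, so an axial force P (same in every segment) develops. Compatibility: P · Σ Lᵢ/(AᵢEᵢ) = δ_free.
The series flexibility is Σ Lᵢ/(AᵢEᵢ) = 370/(325×143×10³) + 900/(850×201×10³) = 1.323×10⁻⁵ mm/N.
So P = 0.9529 / 1.323×10⁻⁵ = 72.03 kN, compressive.
For the nickel alloy segment, free thermal change = 13.5×10⁻⁶×75×900 = 0.9113 mm and elastic change from P = 72030×900/(850×201×10³) = 0.3794 mm; these oppose, so the net change is 0.532 mm (segment lengthens).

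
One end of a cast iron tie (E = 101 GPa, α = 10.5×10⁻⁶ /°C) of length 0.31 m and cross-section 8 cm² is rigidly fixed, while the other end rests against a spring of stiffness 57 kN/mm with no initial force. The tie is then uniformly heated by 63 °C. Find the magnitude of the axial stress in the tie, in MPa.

σ ≈ 12 MPa (compressive)

If the spring were absent the tie would lengthen by αΔT L = 10.5×10⁻⁶ × 63 × 310 = 0.2051 mm.
Let P be the compressive force at the spring. The tie shortens elastically by PL/(AE) and the spring compresses by P/k; together these equal δ_free.
P [ L/(AE) + 1/k ] = δ_free → P [ 310/(800×101×10³) + 1/(57×10³) ] = 0.2051.
P = 0.2051 / 2.138×10⁻⁵ = 9591 N.
σ = P/A = 9591/800 = 11.99 MPa.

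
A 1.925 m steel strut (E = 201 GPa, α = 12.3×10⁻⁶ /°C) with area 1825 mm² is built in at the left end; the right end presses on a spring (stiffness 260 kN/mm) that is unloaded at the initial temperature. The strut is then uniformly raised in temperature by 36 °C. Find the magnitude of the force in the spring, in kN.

P ≈ 93.7 kN

The unrestrained thermal change is αΔT L = 12.3×10⁻⁶ × 36 × 1925 = 0.8524 mm.
Let P be the compressive force at the spring. The strut shortens elastically by PL/(AE) and the spring compresses by P/k; together these equal δ_free.
P [ L/(AE) + 1/k ] = δ_free → P [ 1925/(1825×201×10³) + 1/(260×10³) ] = 0.8524.
P = 0.8524 / 9.094×10⁻⁶ = 93730 N.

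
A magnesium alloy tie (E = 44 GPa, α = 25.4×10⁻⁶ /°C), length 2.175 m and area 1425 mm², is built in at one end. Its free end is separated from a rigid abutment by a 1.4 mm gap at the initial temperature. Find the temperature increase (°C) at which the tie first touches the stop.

ΔT ≈ 25.3 °C

Contact occurs when the free expansion equals the gap: αΔT L = 1.4 mm.
So ΔT = g/(αL) = 1.4/(25.4×10⁻⁶ × 2175) = 25.34 °C.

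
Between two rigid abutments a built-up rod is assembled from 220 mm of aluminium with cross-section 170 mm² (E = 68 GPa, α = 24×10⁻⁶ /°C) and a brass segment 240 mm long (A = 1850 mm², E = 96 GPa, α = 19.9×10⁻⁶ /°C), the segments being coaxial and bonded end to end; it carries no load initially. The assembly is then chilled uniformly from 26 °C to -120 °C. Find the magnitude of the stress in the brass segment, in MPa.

σ ≈ 38.9 MPa (tensile)

If the supports were absent, the total length change would be Σ αᵢΔT Lᵢ = 24×10⁻⁶×146×220 + 19.9×10⁻⁶×146×240 = 1.468 mm.
Since the ends are fixed, an axial force P builds up, equal in every segment, with P · Σ Lᵢ/(AᵢEᵢ) = δ_free.
Σ Lᵢ/(AᵢEᵢ) = 220/(170×68×10³) + 240/(1850×96×10³) = 2.038×10⁻⁵ mm/N.
Hence P = δ_free / Σ(L/AE) = 1.468/2.038×10⁻⁵ = 72.03 kN (tensile).
σ_{brass} = P / A = 72030 / 1850 = 38.94 MPa.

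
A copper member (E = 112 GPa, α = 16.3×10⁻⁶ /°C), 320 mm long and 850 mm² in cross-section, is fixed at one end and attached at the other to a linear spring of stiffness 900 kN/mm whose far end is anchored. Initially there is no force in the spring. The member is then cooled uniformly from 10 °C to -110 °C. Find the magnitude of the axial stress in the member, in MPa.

If the spring were absent the member would shorten by αΔT L = 16.3×10⁻⁶ × 120 × 320 = 0.6259 mm.
With a force P in the spring, the elastic change of the member is PL/(AE) and that of the spring is P/k; compatibility requires their sum to equal δ_free.
P [ L/(AE) + 1/k ] = δ_free → P [ 320/(850×112×10³) + 1/(900×10³) ] = 0.6259.
P = 0.6259 / 4.472×10⁻⁶ = 139900 N.
σ = P/A = 139900/850 = 164.6 MPa.

σ ≈ 165 MPa (tensile)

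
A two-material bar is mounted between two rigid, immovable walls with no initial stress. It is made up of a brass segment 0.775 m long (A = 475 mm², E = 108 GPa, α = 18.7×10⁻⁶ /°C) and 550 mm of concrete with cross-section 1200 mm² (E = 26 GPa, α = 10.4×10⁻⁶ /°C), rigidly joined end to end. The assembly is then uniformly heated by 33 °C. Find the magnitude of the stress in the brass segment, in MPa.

σ ≈ 42.9 MPa (compressive)

With the walls removed the bar would change length by δ_free = Σ αᵢΔT Lᵢ = 18.7×10⁻⁶×33×775 + 10.4×10⁻⁶×33×550 = 0.667 mm.
Since the ends are fixed, an axial force P builds up, equal in every segment, with P · Σ Lᵢ/(AᵢEᵢ) = δ_free.
Σ Lᵢ/(AᵢEᵢ) = 775/(475×108×10³) + 550/(1200×26×10³) = 3.274×10⁻⁵ mm/N.
So P = 0.667 / 3.274×10⁻⁵ = 20.38 kN, compressive.
σ_{brass} = P / A = 20380 / 475 = 42.9 MPa.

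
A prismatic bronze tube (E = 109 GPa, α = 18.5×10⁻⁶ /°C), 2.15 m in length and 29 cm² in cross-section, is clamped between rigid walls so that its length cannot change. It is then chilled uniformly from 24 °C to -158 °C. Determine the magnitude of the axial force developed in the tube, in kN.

Full restraint means ε = 0, so the stress is σ = EαΔT = 109×10³ × 18.5×10⁻⁶ × 182 = 367 MPa.
Then P = σA = 367 × 2900 mm² = 1064 kN, tensile.

P ≈ 1060 kN (tensile)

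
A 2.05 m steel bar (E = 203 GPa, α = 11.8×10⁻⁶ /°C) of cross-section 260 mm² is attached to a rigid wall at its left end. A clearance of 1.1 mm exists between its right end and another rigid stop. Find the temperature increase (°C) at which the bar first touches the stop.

The gap closes when αΔT L = 1.1 mm, since the bar is still unstressed at that instant.
So ΔT = g/(αL) = 1.1/(11.8×10⁻⁶ × 2050) = 45.47 °C.

ΔT ≈ 45.5 °C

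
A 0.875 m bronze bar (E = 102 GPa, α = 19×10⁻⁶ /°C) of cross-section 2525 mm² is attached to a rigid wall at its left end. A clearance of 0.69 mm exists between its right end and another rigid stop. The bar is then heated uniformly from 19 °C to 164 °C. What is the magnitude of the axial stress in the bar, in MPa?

If the wall were absent the bar would grow by αΔT L = 19×10⁻⁶ × 145 × 875 = 2.411 mm.
The gap closes (δ_free > 0.69 mm) and the wall then resists a further 2.411 − 0.69 = 1.721 mm of expansion.
That suppressed elongation corresponds to σ = E·Δ/L = 102×10³ × 1.721/875 = 200.6 MPa.

σ ≈ 201 MPa (compressive)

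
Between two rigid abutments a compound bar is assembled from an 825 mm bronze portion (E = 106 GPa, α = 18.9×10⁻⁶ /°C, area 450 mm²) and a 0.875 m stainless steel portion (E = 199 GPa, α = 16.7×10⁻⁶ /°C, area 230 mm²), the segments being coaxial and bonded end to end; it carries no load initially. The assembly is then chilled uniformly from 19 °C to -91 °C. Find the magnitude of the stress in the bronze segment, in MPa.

σ ≈ 203 MPa (tensile)

If the supports were absent, the total length change would be Σ αᵢΔT Lᵢ = 18.9×10⁻⁶×110×825 + 16.7×10⁻⁶×110×875 = 3.323 mm.
Since the ends are fixed, an axial force P builds up, equal in every segment, with P · Σ Lᵢ/(AᵢEᵢ) = δ_free.
The series flexibility is Σ Lᵢ/(AᵢEᵢ) = 825/(450×106×10³) + 875/(230×199×10³) = 3.641×10⁻⁵ mm/N.
Hence P = δ_free / Σ(L/AE) = 3.323/3.641×10⁻⁵ = 91.25 kN (tensile).
σ_{bronze} = P / A = 91250 / 450 = 202.8 MPa.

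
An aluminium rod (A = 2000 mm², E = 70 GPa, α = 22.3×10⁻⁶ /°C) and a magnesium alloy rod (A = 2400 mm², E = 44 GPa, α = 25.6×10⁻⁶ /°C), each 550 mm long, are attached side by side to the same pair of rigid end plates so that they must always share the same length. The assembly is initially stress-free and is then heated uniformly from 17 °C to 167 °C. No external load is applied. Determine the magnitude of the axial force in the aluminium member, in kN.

P ≈ 29.8 kN (tensile in the aluminium)

The magnesium alloy has the larger α, so on heating it would change length more than the aluminium if both were free. The rigid plates force a common final length, so the magnesium alloy is put into compression and the aluminium into tension, with equal and opposite forces P (no external load).
Equating the net (thermal + elastic) strains gives |α₁ − α₂|·ΔT = P·[1/(A₁E₁) + 1/(A₂E₂)].
|α₁ − α₂|·ΔT = 3.3×10⁻⁶ × 150 = 0.000495.
1/(A₁E₁) + 1/(A₂E₂) = 1/(2000×70×10³) + 1/(2400×44×10³) = 1.661×10⁻⁸ N⁻¹.
P = 0.000495 / 1.661×10⁻⁸ = 29800 N = 29.8 kN.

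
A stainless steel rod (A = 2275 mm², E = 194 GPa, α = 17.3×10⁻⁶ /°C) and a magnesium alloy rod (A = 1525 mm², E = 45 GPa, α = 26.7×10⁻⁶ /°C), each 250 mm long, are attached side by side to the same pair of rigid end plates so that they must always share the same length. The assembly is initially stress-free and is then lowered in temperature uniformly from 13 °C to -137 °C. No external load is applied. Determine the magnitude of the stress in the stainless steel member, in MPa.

Both members must finish at the same length. With the larger α, the magnesium alloy tends to over-contract; the plates restrain it, putting the magnesium alloy in tension and the stainless steel in compression. With no external load the two internal forces are equal and opposite, magnitude P.
Equating the net (thermal + elastic) strains gives |α₁ − α₂|·ΔT = P·[1/(A₁E₁) + 1/(A₂E₂)].
|α₁ − α₂|·ΔT = 9.4×10⁻⁶ × 150 = 0.00141.
1/(A₁E₁) + 1/(A₂E₂) = 1/(2275×194×10³) + 1/(1525×45×10³) = 1.684×10⁻⁸ N⁻¹.
So P = 0.00141 / 1.684×10⁻⁸ = 83.74 kN.
σ_{stainless steel} = P/A₁ = 83740/2275 = 36.81 MPa, compressive.

σ ≈ 36.8 MPa (compressive)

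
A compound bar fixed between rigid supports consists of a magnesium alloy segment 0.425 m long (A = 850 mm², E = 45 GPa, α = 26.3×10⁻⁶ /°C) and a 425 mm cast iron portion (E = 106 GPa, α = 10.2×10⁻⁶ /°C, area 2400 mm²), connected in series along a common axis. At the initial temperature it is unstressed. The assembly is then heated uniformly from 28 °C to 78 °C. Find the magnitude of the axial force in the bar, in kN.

If the supports were absent, the total length change would be Σ αᵢΔT Lᵢ = 26.3×10⁻⁶×50×425 + 10.2×10⁻⁶×50×425 = 0.7756 mm.
The rigid supports impose zero overall length change; the single axial force P common to all segments must satisfy P Σ Lᵢ/(AᵢEᵢ) = δ_free.
The series flexibility is Σ Lᵢ/(AᵢEᵢ) = 425/(850×45×10³) + 425/(2400×106×10³) = 1.278×10⁻⁵ mm/N.
So P = 0.7756 / 1.278×10⁻⁵ = 60.68 kN, compressive.

P ≈ 60.7 kN (compressive)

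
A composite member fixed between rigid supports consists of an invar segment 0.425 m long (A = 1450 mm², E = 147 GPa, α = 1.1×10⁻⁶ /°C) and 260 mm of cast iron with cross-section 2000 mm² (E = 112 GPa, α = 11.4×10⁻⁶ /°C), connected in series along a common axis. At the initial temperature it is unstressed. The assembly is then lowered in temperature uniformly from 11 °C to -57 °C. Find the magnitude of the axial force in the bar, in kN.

P ≈ 74 kN (tensile)

If the supports were absent, the total length change would be Σ αᵢΔT Lᵢ = 1.1×10⁻⁶×68×425 + 11.4×10⁻⁶×68×260 = 0.2333 mm.
The rigid supports impose zero overall length change; the single axial force P common to all segments must satisfy P Σ Lᵢ/(AᵢEᵢ) = δ_free.
The series flexibility is Σ Lᵢ/(AᵢEᵢ) = 425/(1450×147×10³) + 260/(2000×112×10³) = 3.155×10⁻⁶ mm/N.
P = 0.2333 / 3.155×10⁻⁶ = 73970 N = 73.97 kN, tensile.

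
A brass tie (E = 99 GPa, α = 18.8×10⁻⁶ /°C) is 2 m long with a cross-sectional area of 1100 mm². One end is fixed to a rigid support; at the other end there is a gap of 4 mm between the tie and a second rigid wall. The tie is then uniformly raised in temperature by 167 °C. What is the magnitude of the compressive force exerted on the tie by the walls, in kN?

P ≈ 124 kN

Unrestrained expansion: δ_free = αΔT L = 18.8×10⁻⁶ × 167 × 2000 = 6.279 mm.
This exceeds the 4 mm gap, so the wall pushes back. The portion of expansion that must be recovered elastically is δ_free − gap = 6.279 − 4 = 2.279 mm.
Compatibility: PL/(AE) = 2.279 mm, so σ = P/A = E × (2.279/2000) = 112.8 MPa.
Force on the wall = σA = 112.8 × 1100 mm² = 124.1 kN.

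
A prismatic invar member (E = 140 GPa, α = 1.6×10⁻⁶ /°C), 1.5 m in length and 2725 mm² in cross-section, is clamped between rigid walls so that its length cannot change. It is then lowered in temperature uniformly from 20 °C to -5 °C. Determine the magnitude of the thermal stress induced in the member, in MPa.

Because both ends are immovable the net strain is zero, and the suppressed thermal strain is αΔT = 1.6×10⁻⁶ × 25 = 40×10⁻⁶.
Hence σ = E·αΔT = 140×10³ × 40×10⁻⁶ = 5.6 MPa, tensile.

σ ≈ 5.6 MPa (tensile)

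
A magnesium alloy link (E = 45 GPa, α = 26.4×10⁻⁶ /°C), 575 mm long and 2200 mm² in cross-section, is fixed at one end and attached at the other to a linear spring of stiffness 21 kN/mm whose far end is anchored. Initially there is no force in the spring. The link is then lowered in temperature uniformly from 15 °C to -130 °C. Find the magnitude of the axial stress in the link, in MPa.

If the spring were absent the link would shorten by αΔT L = 26.4×10⁻⁶ × 145 × 575 = 2.201 mm.
With a force P in the spring, the elastic change of the link is PL/(AE) and that of the spring is P/k; compatibility requires their sum to equal δ_free.
So P = δ_free / [L/(AE) + 1/k] = 2.201 / [ 575/(2200×45×10³) + 1/(21×10³) ].
P = 2.201 / 5.343×10⁻⁵ = 41200 N.
σ = P/A = 41200/2200 = 18.73 MPa.

σ ≈ 18.7 MPa (tensile)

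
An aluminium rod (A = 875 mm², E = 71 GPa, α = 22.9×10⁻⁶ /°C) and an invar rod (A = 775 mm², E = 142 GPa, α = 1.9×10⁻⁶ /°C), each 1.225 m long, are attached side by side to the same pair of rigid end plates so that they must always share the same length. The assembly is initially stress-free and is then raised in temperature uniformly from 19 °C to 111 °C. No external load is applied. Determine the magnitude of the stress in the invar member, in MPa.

σ ≈ 99 MPa (tensile)

The aluminium has the larger α, so on heating it would change length more than the invar if both were free. The rigid plates force a common final length, so the aluminium is put into compression and the invar into tension, with equal and opposite forces P (no external load).
Compatibility of the two members (thermal + elastic change equal): (α₁ − α₂)ΔT = P·[1/(A₁E₁) + 1/(A₂E₂)].
|α₁ − α₂|·ΔT = 21×10⁻⁶ × 92 = 0.001932.
1/(A₁E₁) + 1/(A₂E₂) = 1/(875×71×10³) + 1/(775×142×10³) = 2.518×10⁻⁸ N⁻¹.
P = 0.001932 / 2.518×10⁻⁸ = 76720 N = 76.72 kN.
σ_{invar} = P/A₂ = 76720/775 = 98.99 MPa, tensile.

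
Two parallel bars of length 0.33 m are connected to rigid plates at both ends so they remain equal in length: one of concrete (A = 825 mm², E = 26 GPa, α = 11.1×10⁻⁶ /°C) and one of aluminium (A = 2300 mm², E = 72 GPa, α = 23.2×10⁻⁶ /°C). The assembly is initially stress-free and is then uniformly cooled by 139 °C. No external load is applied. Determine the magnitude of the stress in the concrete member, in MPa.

σ ≈ 38.7 MPa (compressive)

Equilibrium of a rigid end plate with no external load gives equal and opposite internal forces ±P in the two members. Since α_{aluminium} > α_{concrete}, cooling drives the aluminium into tension and the concrete into compression.
Equating the net (thermal + elastic) strains gives |α₁ − α₂|·ΔT = P·[1/(A₁E₁) + 1/(A₂E₂)].
|α₁ − α₂|·ΔT = 12.1×10⁻⁶ × 139 = 0.001682.
1/(A₁E₁) + 1/(A₂E₂) = 1/(825×26×10³) + 1/(2300×72×10³) = 5.266×10⁻⁸ N⁻¹.
So P = 0.001682 / 5.266×10⁻⁸ = 31.94 kN.
σ_{concrete} = P/A₁ = 31940/825 = 38.71 MPa, compressive.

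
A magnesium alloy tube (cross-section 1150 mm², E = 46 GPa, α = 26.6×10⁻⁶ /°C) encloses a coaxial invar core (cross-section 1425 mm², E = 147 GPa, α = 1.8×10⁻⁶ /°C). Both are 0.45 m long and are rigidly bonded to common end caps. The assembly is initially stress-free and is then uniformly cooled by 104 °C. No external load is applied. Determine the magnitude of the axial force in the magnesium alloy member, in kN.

P ≈ 109 kN (tensile in the magnesium alloy)

Both members must finish at the same length. With the larger α, the magnesium alloy tends to over-contract; the plates restrain it, putting the magnesium alloy in tension and the invar in compression. With no external load the two internal forces are equal and opposite, magnitude P.
Setting the final lengths equal and cancelling L: (α₁ − α₂)ΔT = P/(A₁E₁) + P/(A₂E₂).
|α₁ − α₂|·ΔT = 24.8×10⁻⁶ × 104 = 0.002579.
1/(A₁E₁) + 1/(A₂E₂) = 1/(1150×46×10³) + 1/(1425×147×10³) = 2.368×10⁻⁸ N⁻¹.
P = 0.002579 / 2.368×10⁻⁸ = 108900 N = 108.9 kN.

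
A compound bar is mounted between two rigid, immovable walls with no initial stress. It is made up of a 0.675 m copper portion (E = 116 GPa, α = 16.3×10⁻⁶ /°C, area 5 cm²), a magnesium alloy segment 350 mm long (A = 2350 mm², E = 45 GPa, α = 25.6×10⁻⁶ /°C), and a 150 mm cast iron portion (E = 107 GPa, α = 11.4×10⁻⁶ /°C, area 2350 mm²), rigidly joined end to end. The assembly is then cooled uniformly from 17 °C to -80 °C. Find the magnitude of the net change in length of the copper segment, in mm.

|ΔL| ≈ 0.507 mm

Free thermal contraction of the whole bar: Σ αᵢΔT Lᵢ = 16.3×10⁻⁶×97×675 + 25.6×10⁻⁶×97×350 + 11.4×10⁻⁶×97×150 = 2.102 mm.
The rigid supports impose zero overall length change; the single axial force P common to all segments must satisfy P Σ Lᵢ/(AᵢEᵢ) = δ_free.
Σ Lᵢ/(AᵢEᵢ) = 675/(500×116×10³) + 350/(2350×45×10³) + 150/(2350×107×10³) = 1.554×10⁻⁵ mm/N.
Hence P = δ_free / Σ(L/AE) = 2.102/1.554×10⁻⁵ = 135.2 kN (tensile).
For the copper segment, free thermal change = 16.3×10⁻⁶×97×675 = 1.067 mm and elastic change from P = 135200×675/(500×116×10³) = 1.574 mm; these oppose, so the net change is 0.507 mm (segment lengthens).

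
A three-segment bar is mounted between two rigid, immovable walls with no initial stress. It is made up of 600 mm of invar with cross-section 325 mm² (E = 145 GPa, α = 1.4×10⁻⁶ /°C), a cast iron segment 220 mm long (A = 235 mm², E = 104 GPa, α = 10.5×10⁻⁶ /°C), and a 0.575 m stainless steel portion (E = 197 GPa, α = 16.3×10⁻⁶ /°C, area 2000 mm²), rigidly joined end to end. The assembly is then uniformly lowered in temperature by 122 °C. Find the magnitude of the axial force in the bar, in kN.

With the walls removed the bar would change length by δ_free = Σ αᵢΔT Lᵢ = 1.4×10⁻⁶×122×600 + 10.5×10⁻⁶×122×220 + 16.3×10⁻⁶×122×575 = 1.528 mm.
The walls prevent any net length change, so an axial force P (same in every segment) develops. Compatibility: P · Σ Lᵢ/(AᵢEᵢ) = δ_free.
Σ Lᵢ/(AᵢEᵢ) = 600/(325×145×10³) + 220/(235×104×10³) + 575/(2000×197×10³) = 2.319×10⁻⁵ mm/N.
Hence P = δ_free / Σ(L/AE) = 1.528/2.319×10⁻⁵ = 65.87 kN (tensile).

P ≈ 65.9 kN (tensile)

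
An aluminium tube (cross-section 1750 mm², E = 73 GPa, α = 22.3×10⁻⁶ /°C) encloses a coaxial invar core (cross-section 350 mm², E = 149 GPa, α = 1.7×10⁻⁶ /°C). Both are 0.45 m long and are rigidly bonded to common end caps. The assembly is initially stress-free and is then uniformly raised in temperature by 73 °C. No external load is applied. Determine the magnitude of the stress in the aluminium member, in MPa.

σ ≈ 31.8 MPa (compressive)

Both members must finish at the same length. With the larger α, the aluminium tends to over-expand; the plates restrain it, putting the aluminium in compression and the invar in tension. With no external load the two internal forces are equal and opposite, magnitude P.
Equating the net (thermal + elastic) strains gives |α₁ − α₂|·ΔT = P·[1/(A₁E₁) + 1/(A₂E₂)].
|α₁ − α₂|·ΔT = 20.6×10⁻⁶ × 73 = 0.001504.
1/(A₁E₁) + 1/(A₂E₂) = 1/(1750×73×10³) + 1/(350×149×10³) = 2.7×10⁻⁸ N⁻¹.
So P = 0.001504 / 2.7×10⁻⁸ = 55.69 kN.
σ_{aluminium} = P/A₁ = 55690/1750 = 31.82 MPa, compressive.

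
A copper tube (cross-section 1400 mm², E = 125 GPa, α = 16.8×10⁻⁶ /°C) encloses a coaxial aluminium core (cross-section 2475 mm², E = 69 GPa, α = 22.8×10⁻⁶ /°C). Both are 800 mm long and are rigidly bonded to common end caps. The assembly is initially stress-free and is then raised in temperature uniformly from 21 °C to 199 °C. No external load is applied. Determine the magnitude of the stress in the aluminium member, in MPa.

Equilibrium of a rigid end plate with no external load gives equal and opposite internal forces ±P in the two members. Since α_{aluminium} > α_{copper}, heating drives the aluminium into compression and the copper into tension.
Compatibility of the two members (thermal + elastic change equal): (α₁ − α₂)ΔT = P·[1/(A₁E₁) + 1/(A₂E₂)].
|α₁ − α₂|·ΔT = 6×10⁻⁶ × 178 = 0.001068.
1/(A₁E₁) + 1/(A₂E₂) = 1/(1400×125×10³) + 1/(2475×69×10³) = 1.157×10⁻⁸ N⁻¹.
So P = 0.001068 / 1.157×10⁻⁸ = 92.31 kN.
σ_{aluminium} = P/A₂ = 92310/2475 = 37.3 MPa, compressive.

σ ≈ 37.3 MPa (compressive)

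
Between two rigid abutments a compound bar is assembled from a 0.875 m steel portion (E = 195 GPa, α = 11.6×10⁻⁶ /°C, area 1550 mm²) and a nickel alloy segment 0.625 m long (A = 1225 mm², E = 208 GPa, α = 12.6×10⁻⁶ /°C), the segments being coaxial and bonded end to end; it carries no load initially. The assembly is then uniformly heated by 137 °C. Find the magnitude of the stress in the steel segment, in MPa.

σ ≈ 298 MPa (compressive)

With the walls removed the bar would change length by δ_free = Σ αᵢΔT Lᵢ = 11.6×10⁻⁶×137×875 + 12.6×10⁻⁶×137×625 = 2.469 mm.
The rigid supports impose zero overall length change; the single axial force P common to all segments must satisfy P Σ Lᵢ/(AᵢEᵢ) = δ_free.
Σ Lᵢ/(AᵢEᵢ) = 875/(1550×195×10³) + 625/(1225×208×10³) = 5.348×10⁻⁶ mm/N.
P = 2.469 / 5.348×10⁻⁶ = 461800 N = 461.8 kN, compressive.
σ_{steel} = P / A = 461800 / 1550 = 297.9 MPa.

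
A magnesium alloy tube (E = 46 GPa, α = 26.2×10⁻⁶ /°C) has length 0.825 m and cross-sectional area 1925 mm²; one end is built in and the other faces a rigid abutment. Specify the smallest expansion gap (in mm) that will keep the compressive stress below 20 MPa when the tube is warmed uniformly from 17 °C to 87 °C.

Free expansion if unrestrained: δ_free = αΔT L = 26.2×10⁻⁶ × 70 × 825 = 1.513 mm.
A stress of 20 MPa corresponds to the wall pushing the tube back by σL/E = 20×825/(46×10³) = 0.3587 mm.
The gap must absorb the remainder: g_min = 1.513 − 0.3587 = 1.154 mm.

g ≈ 1.15 mm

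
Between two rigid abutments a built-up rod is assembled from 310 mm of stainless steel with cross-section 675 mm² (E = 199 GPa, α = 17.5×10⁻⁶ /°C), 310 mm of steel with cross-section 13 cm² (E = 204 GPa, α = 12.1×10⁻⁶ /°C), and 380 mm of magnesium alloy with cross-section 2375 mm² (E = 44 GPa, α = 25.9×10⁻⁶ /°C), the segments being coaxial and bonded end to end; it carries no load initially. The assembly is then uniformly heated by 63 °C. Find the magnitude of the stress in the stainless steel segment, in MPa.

With the walls removed the bar would change length by δ_free = Σ αᵢΔT Lᵢ = 17.5×10⁻⁶×63×310 + 12.1×10⁻⁶×63×310 + 25.9×10⁻⁶×63×380 = 1.198 mm.
Since the ends are fixed, an axial force P builds up, equal in every segment, with P · Σ Lᵢ/(AᵢEᵢ) = δ_free.
The series flexibility is Σ Lᵢ/(AᵢEᵢ) = 310/(675×199×10³) + 310/(1300×204×10³) + 380/(2375×44×10³) = 7.113×10⁻⁶ mm/N.
So P = 1.198 / 7.113×10⁻⁶ = 168.4 kN, compressive.
σ_{stainless steel} = P / A = 168400 / 675 = 249.5 MPa.

σ ≈ 250 MPa (compressive)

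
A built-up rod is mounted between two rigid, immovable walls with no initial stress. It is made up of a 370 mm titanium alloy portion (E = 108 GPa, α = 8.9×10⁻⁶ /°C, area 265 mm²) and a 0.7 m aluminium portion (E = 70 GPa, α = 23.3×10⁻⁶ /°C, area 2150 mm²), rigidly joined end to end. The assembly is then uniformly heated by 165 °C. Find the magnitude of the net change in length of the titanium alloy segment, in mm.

|ΔL| ≈ 1.84 mm

If the supports were absent, the total length change would be Σ αᵢΔT Lᵢ = 8.9×10⁻⁶×165×370 + 23.3×10⁻⁶×165×700 = 3.234 mm.
Since the ends are fixed, an axial force P builds up, equal in every segment, with P · Σ Lᵢ/(AᵢEᵢ) = δ_free.
The series flexibility is Σ Lᵢ/(AᵢEᵢ) = 370/(265×108×10³) + 700/(2150×70×10³) = 1.758×10⁻⁵ mm/N.
Hence P = δ_free / Σ(L/AE) = 3.234/1.758×10⁻⁵ = 184 kN (compressive).
For the titanium alloy segment, free thermal change = 8.9×10⁻⁶×165×370 = 0.5433 mm and elastic change from P = 184000×370/(265×108×10³) = 2.379 mm; these oppose, so the net change is 1.84 mm (segment shortens).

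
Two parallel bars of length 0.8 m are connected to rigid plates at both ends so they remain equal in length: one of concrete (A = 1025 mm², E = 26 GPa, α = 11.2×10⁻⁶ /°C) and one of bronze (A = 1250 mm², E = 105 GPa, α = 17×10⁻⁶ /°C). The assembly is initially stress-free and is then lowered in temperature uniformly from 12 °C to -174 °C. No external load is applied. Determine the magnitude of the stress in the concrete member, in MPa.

σ ≈ 23.3 MPa (compressive)

The bronze has the larger α, so on cooling it would change length more than the concrete if both were free. The rigid plates force a common final length, so the bronze is put into tension and the concrete into compression, with equal and opposite forces P (no external load).
Equating the net (thermal + elastic) strains gives |α₁ − α₂|·ΔT = P·[1/(A₁E₁) + 1/(A₂E₂)].
|α₁ − α₂|·ΔT = 5.8×10⁻⁶ × 186 = 0.001079.
1/(A₁E₁) + 1/(A₂E₂) = 1/(1025×26×10³) + 1/(1250×105×10³) = 4.514×10⁻⁸ N⁻¹.
So P = 0.001079 / 4.514×10⁻⁸ = 23.9 kN.
σ_{concrete} = P/A₁ = 23900/1025 = 23.31 MPa, compressive.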